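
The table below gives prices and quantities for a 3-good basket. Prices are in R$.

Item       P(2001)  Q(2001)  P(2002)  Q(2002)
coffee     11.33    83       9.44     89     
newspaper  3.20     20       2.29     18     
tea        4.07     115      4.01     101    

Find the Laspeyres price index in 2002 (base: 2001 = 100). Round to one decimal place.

Laspeyres price index uses base-period quantities as weights.
ΣP(2002)·Q(2001) = 9.44×83 + 2.29×20 + 4.01×115 = 783.52 + 45.8 + 461.15 = 1290.47
ΣP(2001)·Q(2001) = 11.33×83 + 3.20×20 + 4.07×115 = 940.39 + 64 + 468.05 = 1472.44
Index = 1290.47 / 1472.44 × 100 = 87.6416

87.6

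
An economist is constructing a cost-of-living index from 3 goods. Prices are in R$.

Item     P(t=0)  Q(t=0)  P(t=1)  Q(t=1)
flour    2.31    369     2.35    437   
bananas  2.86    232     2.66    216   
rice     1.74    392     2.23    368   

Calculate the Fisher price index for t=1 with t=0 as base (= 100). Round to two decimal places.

Laspeyres component (base-period weights):
ΣP(t=1)Q(t=0) = 2.35×369 + 2.66×232 + 2.23×392 = 867.15 + 617.12 + 874.16 = 2358.43
ΣP(t=0)Q(t=0) = 2.31×369 + 2.86×232 + 1.74×392 = 852.39 + 663.52 + 682.08 = 2197.99
L = 2358.43 / 2197.99 × 100 = 107.2994
Paasche component (current-period weights):
ΣP(t=1)Q(t=1) = 2.35×437 + 2.66×216 + 2.23×368 = 1026.95 + 574.56 + 820.64 = 2422.15
ΣP(t=0)Q(t=1) = 2.31×437 + 2.86×216 + 1.74×368 = 1009.47 + 617.76 + 640.32 = 2267.55
P = 2422.15 / 2267.55 × 100 = 106.8179
Fisher = √(L × P) = √(107.2994 × 106.8179) = 107.0584

107.06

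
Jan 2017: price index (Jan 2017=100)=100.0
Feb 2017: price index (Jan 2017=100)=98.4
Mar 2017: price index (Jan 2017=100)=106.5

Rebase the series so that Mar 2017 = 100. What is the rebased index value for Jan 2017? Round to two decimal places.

Rebased(Jan 2017) = 100.0 / 106.5 × 100 = 93.8967

93.90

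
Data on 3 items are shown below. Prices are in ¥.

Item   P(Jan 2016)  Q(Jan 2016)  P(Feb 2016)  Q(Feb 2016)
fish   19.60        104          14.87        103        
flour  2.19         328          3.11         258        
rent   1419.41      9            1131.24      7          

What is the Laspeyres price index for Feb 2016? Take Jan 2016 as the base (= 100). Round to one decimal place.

82.1

Laspeyres price index uses base-period quantities as weights.
ΣP(Feb 2016)·Q(Jan 2016) = 14.87×104 + 3.11×328 + 1131.24×9 = 1546.48 + 1020.08 + 10181.16 = 12747.72
ΣP(Jan 2016)·Q(Jan 2016) = 19.60×104 + 2.19×328 + 1419.41×9 = 2038.4 + 718.32 + 12774.69 = 15531.41
Index = 12747.72 / 15531.41 × 100 = 82.0770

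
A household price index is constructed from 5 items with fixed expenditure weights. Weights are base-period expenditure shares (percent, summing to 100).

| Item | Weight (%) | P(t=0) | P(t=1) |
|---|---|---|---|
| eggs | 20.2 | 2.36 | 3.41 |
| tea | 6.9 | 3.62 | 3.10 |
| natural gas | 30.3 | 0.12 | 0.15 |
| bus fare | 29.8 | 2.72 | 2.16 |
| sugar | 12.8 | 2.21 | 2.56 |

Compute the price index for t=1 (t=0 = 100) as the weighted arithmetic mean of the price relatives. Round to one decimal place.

111.5

eggs: 20.2 × (3.41/2.36) = 20.2 × 1.444915 = 29.1873
tea: 6.9 × (3.10/3.62) = 6.9 × 0.856354 = 5.9088
natural gas: 30.3 × (0.15/0.12) = 30.3 × 1.250000 = 37.8750
bus fare: 29.8 × (2.16/2.72) = 29.8 × 0.794118 = 23.6647
sugar: 12.8 × (2.56/2.21) = 12.8 × 1.158371 = 14.8271
Index = Σ wᵢ·(p₁ᵢ/p₀ᵢ) = 29.1873 + 5.9088 + 37.8750 + 23.6647 + 14.8271 = 111.4630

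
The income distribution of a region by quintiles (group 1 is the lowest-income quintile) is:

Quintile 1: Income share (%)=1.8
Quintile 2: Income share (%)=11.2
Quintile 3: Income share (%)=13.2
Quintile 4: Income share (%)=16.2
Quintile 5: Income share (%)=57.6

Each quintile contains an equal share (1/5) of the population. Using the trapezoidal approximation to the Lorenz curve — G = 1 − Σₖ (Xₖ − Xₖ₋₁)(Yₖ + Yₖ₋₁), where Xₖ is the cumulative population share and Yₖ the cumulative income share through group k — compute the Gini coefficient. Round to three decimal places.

Cumulative income shares Yₖ: 0.0180, 0.1300, 0.2620, 0.4240, 1.0000
Σ (Xₖ−Xₖ₋₁)(Yₖ+Yₖ₋₁) = (1/5)(0.0180+0.0000) + (1/5)(0.1300+0.0180) + (1/5)(0.2620+0.1300) + (1/5)(0.4240+0.2620) + (1/5)(1.0000+0.4240)
  = 0.0036 + 0.0296 + 0.0784 + 0.1372 + 0.2848 = 0.5336
G = 1 − 0.5336 = 0.4664

0.466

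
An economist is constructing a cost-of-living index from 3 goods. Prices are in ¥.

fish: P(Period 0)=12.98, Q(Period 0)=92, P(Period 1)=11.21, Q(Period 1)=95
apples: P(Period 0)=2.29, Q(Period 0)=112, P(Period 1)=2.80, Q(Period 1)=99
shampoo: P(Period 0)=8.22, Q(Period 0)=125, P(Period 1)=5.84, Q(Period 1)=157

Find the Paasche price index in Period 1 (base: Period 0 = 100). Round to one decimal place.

Paasche price index uses current-period quantities as weights.
ΣP(Period 1)·Q(Period 1) = 11.21×95 + 2.80×99 + 5.84×157 = 1064.95 + 277.2 + 916.88 = 2259.03
ΣP(Period 0)·Q(Period 1) = 12.98×95 + 2.29×99 + 8.22×157 = 1233.1 + 226.71 + 1290.54 = 2750.35
Index = 2259.03 / 2750.35 × 100 = 82.1361

82.1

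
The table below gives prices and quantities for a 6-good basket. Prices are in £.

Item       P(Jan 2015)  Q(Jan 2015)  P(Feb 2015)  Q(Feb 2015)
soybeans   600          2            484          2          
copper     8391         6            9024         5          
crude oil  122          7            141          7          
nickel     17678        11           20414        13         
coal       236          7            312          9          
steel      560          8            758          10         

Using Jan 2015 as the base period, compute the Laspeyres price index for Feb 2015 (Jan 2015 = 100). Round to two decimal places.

114.19

Laspeyres price index uses base-period quantities as weights.
ΣP(Feb 2015)·Q(Jan 2015) = 484×2 + 9024×6 + 141×7 + 20414×11 + 312×7 + 758×8 = 968 + 54144 + 987 + 224554 + 2184 + 6064 = 288901
ΣP(Jan 2015)·Q(Jan 2015) = 600×2 + 8391×6 + 122×7 + 17678×11 + 236×7 + 560×8 = 1200 + 50346 + 854 + 194458 + 1652 + 4480 = 252990
Index = 288901 / 252990 × 100 = 114.1946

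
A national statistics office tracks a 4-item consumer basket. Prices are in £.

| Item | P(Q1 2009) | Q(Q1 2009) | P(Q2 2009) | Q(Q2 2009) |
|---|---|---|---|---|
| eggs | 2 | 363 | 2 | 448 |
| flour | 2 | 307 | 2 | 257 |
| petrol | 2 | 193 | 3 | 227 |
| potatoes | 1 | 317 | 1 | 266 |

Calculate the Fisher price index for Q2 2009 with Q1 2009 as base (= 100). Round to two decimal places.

110.05

Laspeyres component (base-period weights):
ΣP(Q2 2009)Q(Q1 2009) = 2×363 + 2×307 + 3×193 + 1×317 = 726 + 614 + 579 + 317 = 2236
ΣP(Q1 2009)Q(Q1 2009) = 2×363 + 2×307 + 2×193 + 1×317 = 726 + 614 + 386 + 317 = 2043
L = 2236 / 2043 × 100 = 109.4469
Paasche component (current-period weights):
ΣP(Q2 2009)Q(Q2 2009) = 2×448 + 2×257 + 3×227 + 1×266 = 896 + 514 + 681 + 266 = 2357
ΣP(Q1 2009)Q(Q2 2009) = 2×448 + 2×257 + 2×227 + 1×266 = 896 + 514 + 454 + 266 = 2130
P = 2357 / 2130 × 100 = 110.6573
Fisher = √(L × P) = √(109.4469 × 110.6573) = 110.0504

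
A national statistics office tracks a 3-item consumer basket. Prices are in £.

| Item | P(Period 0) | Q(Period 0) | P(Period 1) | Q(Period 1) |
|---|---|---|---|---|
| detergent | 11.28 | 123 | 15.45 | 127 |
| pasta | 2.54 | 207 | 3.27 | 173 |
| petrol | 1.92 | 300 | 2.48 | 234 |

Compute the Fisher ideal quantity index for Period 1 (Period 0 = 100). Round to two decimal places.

Laspeyres component (base-period weights):
ΣP(Period 0)Q(Period 1) = 11.28×127 + 2.54×173 + 1.92×234 = 1432.56 + 439.42 + 449.28 = 2321.26
ΣP(Period 0)Q(Period 0) = 11.28×123 + 2.54×207 + 1.92×300 = 1387.44 + 525.78 + 576 = 2489.22
L = 2321.26 / 2489.22 × 100 = 93.2525
Paasche component (current-period weights):
ΣP(Period 1)Q(Period 1) = 15.45×127 + 3.27×173 + 2.48×234 = 1962.15 + 565.71 + 580.32 = 3108.18
ΣP(Period 1)Q(Period 0) = 15.45×123 + 3.27×207 + 2.48×300 = 1900.35 + 676.89 + 744 = 3321.24
P = 3108.18 / 3321.24 × 100 = 93.5849
Fisher = √(L × P) = √(93.2525 × 93.5849) = 93.4186

93.42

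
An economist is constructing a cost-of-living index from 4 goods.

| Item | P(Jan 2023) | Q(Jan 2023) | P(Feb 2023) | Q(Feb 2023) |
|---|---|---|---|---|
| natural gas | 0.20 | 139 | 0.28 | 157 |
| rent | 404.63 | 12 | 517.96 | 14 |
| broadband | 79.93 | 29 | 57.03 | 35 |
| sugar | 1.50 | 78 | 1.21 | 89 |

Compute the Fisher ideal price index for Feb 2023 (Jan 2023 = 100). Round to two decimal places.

Laspeyres component (base-period weights):
ΣP(Feb 2023)Q(Jan 2023) = 0.28×139 + 517.96×12 + 57.03×29 + 1.21×78 = 38.92 + 6215.52 + 1653.87 + 94.38 = 8002.69
ΣP(Jan 2023)Q(Jan 2023) = 0.20×139 + 404.63×12 + 79.93×29 + 1.50×78 = 27.8 + 4855.56 + 2317.97 + 117 = 7318.33
L = 8002.69 / 7318.33 × 100 = 109.3513
Paasche component (current-period weights):
ΣP(Feb 2023)Q(Feb 2023) = 0.28×157 + 517.96×14 + 57.03×35 + 1.21×89 = 43.96 + 7251.44 + 1996.05 + 107.69 = 9399.14
ΣP(Jan 2023)Q(Feb 2023) = 0.20×157 + 404.63×14 + 79.93×35 + 1.50×89 = 31.4 + 5664.82 + 2797.55 + 133.5 = 8627.27
P = 9399.14 / 8627.27 × 100 = 108.9469
Fisher = √(L × P) = √(109.3513 × 108.9469) = 109.1489

109.15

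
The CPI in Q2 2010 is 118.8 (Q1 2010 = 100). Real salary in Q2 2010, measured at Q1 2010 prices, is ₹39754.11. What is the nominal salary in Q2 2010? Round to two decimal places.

47227.88

Nominal = Real × (Index/100) = 39754.11 × (118.8/100)
        = 39754.11 × 1.188 = 47227.8827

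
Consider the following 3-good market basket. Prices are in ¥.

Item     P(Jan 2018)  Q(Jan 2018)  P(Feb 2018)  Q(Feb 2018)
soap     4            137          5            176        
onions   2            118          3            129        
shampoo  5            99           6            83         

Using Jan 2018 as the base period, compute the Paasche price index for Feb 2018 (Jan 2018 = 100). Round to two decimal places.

Paasche price index uses current-period quantities as weights.
ΣP(Feb 2018)·Q(Feb 2018) = 5×176 + 3×129 + 6×83 = 880 + 387 + 498 = 1765
ΣP(Jan 2018)·Q(Feb 2018) = 4×176 + 2×129 + 5×83 = 704 + 258 + 415 = 1377
Index = 1765 / 1377 × 100 = 128.1772

128.18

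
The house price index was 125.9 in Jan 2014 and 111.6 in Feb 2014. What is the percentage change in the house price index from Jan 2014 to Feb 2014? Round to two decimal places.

-11.36%

Change = (111.6 − 125.9) / 125.9 × 100
       = -14.3 / 125.9 × 100 = -11.3582%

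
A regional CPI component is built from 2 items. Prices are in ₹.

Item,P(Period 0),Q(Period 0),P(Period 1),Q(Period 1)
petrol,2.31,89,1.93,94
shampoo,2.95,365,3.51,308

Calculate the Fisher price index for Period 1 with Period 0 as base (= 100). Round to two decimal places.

112.72

Laspeyres component (base-period weights):
ΣP(Period 1)Q(Period 0) = 1.93×89 + 3.51×365 = 171.77 + 1281.15 = 1452.92
ΣP(Period 0)Q(Period 0) = 2.31×89 + 2.95×365 = 205.59 + 1076.75 = 1282.34
L = 1452.92 / 1282.34 × 100 = 113.3022
Paasche component (current-period weights):
ΣP(Period 1)Q(Period 1) = 1.93×94 + 3.51×308 = 181.42 + 1081.08 = 1262.5
ΣP(Period 0)Q(Period 1) = 2.31×94 + 2.95×308 = 217.14 + 908.6 = 1125.74
P = 1262.5 / 1125.74 × 100 = 112.1485
Fisher = √(L × P) = √(113.3022 × 112.1485) = 112.7239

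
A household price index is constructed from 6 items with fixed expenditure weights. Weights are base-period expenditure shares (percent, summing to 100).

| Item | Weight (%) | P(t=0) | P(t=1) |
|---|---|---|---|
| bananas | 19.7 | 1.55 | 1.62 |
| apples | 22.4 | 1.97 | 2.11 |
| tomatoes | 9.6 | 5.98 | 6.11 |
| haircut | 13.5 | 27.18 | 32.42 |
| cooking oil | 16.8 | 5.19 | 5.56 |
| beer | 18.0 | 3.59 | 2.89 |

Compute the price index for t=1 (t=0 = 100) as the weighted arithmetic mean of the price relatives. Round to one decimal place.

103.0

bananas: 19.7 × (1.62/1.55) = 19.7 × 1.045161 = 20.5897
apples: 22.4 × (2.11/1.97) = 22.4 × 1.071066 = 23.9919
tomatoes: 9.6 × (6.11/5.98) = 9.6 × 1.021739 = 9.8087
haircut: 13.5 × (32.42/27.18) = 13.5 × 1.192789 = 16.1026
cooking oil: 16.8 × (5.56/5.19) = 16.8 × 1.071291 = 17.9977
beer: 18.0 × (2.89/3.59) = 18.0 × 0.805014 = 14.4903
Index = Σ wᵢ·(p₁ᵢ/p₀ᵢ) = 20.5897 + 23.9919 + 9.8087 + 16.1026 + 17.9977 + 14.4903 = 102.9808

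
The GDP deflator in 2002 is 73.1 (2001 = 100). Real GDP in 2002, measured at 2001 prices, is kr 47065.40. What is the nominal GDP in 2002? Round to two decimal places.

Nominal = Real × (Index/100) = 47065.40 × (73.1/100)
        = 47065.40 × 0.731 = 34404.8074

34404.81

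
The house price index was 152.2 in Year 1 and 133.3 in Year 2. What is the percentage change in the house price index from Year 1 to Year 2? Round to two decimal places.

Change = (133.3 − 152.2) / 152.2 × 100
       = -18.9 / 152.2 × 100 = -12.4179%

-12.42%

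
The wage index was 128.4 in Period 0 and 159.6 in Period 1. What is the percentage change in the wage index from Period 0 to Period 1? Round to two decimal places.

24.30%

Change = (159.6 − 128.4) / 128.4 × 100
       = 31.2 / 128.4 × 100 = 24.2991%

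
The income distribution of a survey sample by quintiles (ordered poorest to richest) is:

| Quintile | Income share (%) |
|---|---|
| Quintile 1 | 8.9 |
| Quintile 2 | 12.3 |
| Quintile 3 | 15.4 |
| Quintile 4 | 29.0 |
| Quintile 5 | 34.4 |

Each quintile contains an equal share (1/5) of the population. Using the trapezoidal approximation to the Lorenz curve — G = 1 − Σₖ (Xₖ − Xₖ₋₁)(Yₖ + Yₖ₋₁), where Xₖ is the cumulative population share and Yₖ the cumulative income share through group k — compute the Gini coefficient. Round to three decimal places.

0.271

Cumulative income shares Yₖ: 0.0890, 0.2120, 0.3660, 0.6560, 1.0000
Σ (Xₖ−Xₖ₋₁)(Yₖ+Yₖ₋₁) = (1/5)(0.0890+0.0000) + (1/5)(0.2120+0.0890) + (1/5)(0.3660+0.2120) + (1/5)(0.6560+0.3660) + (1/5)(1.0000+0.6560)
  = 0.0178 + 0.0602 + 0.1156 + 0.2044 + 0.3312 = 0.7292
G = 1 − 0.7292 = 0.2708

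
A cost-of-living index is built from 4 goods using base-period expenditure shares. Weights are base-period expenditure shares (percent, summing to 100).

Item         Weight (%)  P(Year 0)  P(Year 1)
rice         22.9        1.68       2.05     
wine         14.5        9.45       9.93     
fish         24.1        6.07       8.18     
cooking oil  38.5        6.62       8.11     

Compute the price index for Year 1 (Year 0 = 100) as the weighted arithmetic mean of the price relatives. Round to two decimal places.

rice: 22.9 × (2.05/1.68) = 22.9 × 1.220238 = 27.9435
wine: 14.5 × (9.93/9.45) = 14.5 × 1.050794 = 15.2365
fish: 24.1 × (8.18/6.07) = 24.1 × 1.347611 = 32.4774
cooking oil: 38.5 × (8.11/6.62) = 38.5 × 1.225076 = 47.1654
Index = Σ wᵢ·(p₁ᵢ/p₀ᵢ) = 27.9435 + 15.2365 + 32.4774 + 47.1654 = 122.8228

122.82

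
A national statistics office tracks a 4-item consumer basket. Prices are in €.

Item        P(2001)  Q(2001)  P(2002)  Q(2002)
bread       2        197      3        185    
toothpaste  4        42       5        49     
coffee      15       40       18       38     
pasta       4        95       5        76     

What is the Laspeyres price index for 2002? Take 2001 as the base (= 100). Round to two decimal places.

129.44

Laspeyres price index uses base-period quantities as weights.
ΣP(2002)·Q(2001) = 3×197 + 5×42 + 18×40 + 5×95 = 591 + 210 + 720 + 475 = 1996
ΣP(2001)·Q(2001) = 2×197 + 4×42 + 15×40 + 4×95 = 394 + 168 + 600 + 380 = 1542
Index = 1996 / 1542 × 100 = 129.4423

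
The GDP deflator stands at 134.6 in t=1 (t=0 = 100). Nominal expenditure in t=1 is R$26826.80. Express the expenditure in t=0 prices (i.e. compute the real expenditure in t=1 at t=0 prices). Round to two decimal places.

Real = Nominal ÷ (Index/100) = 26826.80 ÷ (134.6/100)
     = 26826.80 ÷ 1.346 = 19930.7578

19930.76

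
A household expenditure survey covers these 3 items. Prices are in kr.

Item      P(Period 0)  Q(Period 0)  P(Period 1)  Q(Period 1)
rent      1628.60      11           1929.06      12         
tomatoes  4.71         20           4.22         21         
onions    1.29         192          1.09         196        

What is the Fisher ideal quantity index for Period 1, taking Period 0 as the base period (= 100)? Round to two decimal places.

Laspeyres component (base-period weights):
ΣP(Period 0)Q(Period 1) = 1628.60×12 + 4.71×21 + 1.29×196 = 19543.2 + 98.91 + 252.84 = 19894.95
ΣP(Period 0)Q(Period 0) = 1628.60×11 + 4.71×20 + 1.29×192 = 17914.6 + 94.2 + 247.68 = 18256.48
L = 19894.95 / 18256.48 × 100 = 108.9747
Paasche component (current-period weights):
ΣP(Period 1)Q(Period 1) = 1929.06×12 + 4.22×21 + 1.09×196 = 23148.72 + 88.62 + 213.64 = 23450.98
ΣP(Period 1)Q(Period 0) = 1929.06×11 + 4.22×20 + 1.09×192 = 21219.66 + 84.4 + 209.28 = 21513.34
P = 23450.98 / 21513.34 × 100 = 109.0067
Fisher = √(L × P) = √(108.9747 × 109.0067) = 108.9907

108.99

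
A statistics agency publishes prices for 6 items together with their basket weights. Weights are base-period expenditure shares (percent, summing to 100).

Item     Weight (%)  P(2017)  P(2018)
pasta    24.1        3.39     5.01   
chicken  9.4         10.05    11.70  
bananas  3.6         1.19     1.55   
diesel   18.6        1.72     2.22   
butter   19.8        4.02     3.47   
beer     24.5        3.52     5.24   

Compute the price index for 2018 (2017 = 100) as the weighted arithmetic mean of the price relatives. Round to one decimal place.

pasta: 24.1 × (5.01/3.39) = 24.1 × 1.477876 = 35.6168
chicken: 9.4 × (11.70/10.05) = 9.4 × 1.164179 = 10.9433
bananas: 3.6 × (1.55/1.19) = 3.6 × 1.302521 = 4.6891
diesel: 18.6 × (2.22/1.72) = 18.6 × 1.290698 = 24.0070
butter: 19.8 × (3.47/4.02) = 19.8 × 0.863184 = 17.0910
beer: 24.5 × (5.24/3.52) = 24.5 × 1.488636 = 36.4716
Index = Σ wᵢ·(p₁ᵢ/p₀ᵢ) = 35.6168 + 10.9433 + 4.6891 + 24.0070 + 17.0910 + 36.4716 = 128.8188

128.8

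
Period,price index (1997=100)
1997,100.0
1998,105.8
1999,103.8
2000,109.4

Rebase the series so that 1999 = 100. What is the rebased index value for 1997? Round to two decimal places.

Rebased(1997) = 100.0 / 103.8 × 100 = 96.3391

96.34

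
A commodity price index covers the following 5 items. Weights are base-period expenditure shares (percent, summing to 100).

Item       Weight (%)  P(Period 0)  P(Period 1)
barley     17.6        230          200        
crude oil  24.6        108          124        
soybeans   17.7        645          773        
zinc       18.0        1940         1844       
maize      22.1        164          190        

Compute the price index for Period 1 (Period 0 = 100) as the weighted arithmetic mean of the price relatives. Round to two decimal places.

barley: 17.6 × (200/230) = 17.6 × 0.869565 = 15.3043
crude oil: 24.6 × (124/108) = 24.6 × 1.148148 = 28.2444
soybeans: 17.7 × (773/645) = 17.7 × 1.198450 = 21.2126
zinc: 18.0 × (1844/1940) = 18.0 × 0.950515 = 17.1093
maize: 22.1 × (190/164) = 22.1 × 1.158537 = 25.6037
Index = Σ wᵢ·(p₁ᵢ/p₀ᵢ) = 15.3043 + 28.2444 + 21.2126 + 17.1093 + 25.6037 = 107.4743

107.47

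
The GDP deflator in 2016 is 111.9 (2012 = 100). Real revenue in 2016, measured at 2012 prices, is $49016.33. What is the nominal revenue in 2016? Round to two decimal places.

54849.27

Nominal = Real × (Index/100) = 49016.33 × (111.9/100)
        = 49016.33 × 1.119 = 54849.2733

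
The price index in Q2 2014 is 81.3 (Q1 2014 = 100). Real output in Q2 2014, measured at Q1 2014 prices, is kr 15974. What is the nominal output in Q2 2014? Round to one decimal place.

Nominal = Real × (Index/100) = 15974 × (81.3/100)
        = 15974 × 0.813 = 12986.8620

12986.9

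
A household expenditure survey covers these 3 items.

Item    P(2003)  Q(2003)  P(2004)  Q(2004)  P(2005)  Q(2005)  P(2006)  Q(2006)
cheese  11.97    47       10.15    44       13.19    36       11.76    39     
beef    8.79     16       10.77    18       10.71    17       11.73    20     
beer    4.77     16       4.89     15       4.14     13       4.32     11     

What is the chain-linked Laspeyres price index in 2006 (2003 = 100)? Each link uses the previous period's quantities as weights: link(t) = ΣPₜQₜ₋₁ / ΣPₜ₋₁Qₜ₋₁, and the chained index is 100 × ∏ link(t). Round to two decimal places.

Link 2003→2004:
ΣP(2004)Q(2003) = 10.15×47 + 10.77×16 + 4.89×16 = 477.05 + 172.32 + 78.24 = 727.61
ΣP(2003)Q(2003) = 11.97×47 + 8.79×16 + 4.77×16 = 562.59 + 140.64 + 76.32 = 779.55
link = 727.61/779.55 = 0.933372
Link 2004→2005:
ΣP(2005)Q(2004) = 13.19×44 + 10.71×18 + 4.14×15 = 580.36 + 192.78 + 62.1 = 835.24
ΣP(2004)Q(2004) = 10.15×44 + 10.77×18 + 4.89×15 = 446.6 + 193.86 + 73.35 = 713.81
link = 835.24/713.81 = 1.170115
Link 2005→2006:
ΣP(2006)Q(2005) = 11.76×36 + 11.73×17 + 4.32×13 = 423.36 + 199.41 + 56.16 = 678.93
ΣP(2005)Q(2005) = 13.19×36 + 10.71×17 + 4.14×13 = 474.84 + 182.07 + 53.82 = 710.73
link = 678.93/710.73 = 0.955257
Chained index = 100 × 0.933372 × 1.170115 × 0.955257 = 104.3287

104.33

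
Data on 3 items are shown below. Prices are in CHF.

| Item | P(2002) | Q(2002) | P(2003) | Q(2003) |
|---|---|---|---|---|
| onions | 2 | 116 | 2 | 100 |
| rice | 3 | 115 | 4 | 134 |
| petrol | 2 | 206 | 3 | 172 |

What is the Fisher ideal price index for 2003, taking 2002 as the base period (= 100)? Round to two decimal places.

Laspeyres component (base-period weights):
ΣP(2003)Q(2002) = 2×116 + 4×115 + 3×206 = 232 + 460 + 618 = 1310
ΣP(2002)Q(2002) = 2×116 + 3×115 + 2×206 = 232 + 345 + 412 = 989
L = 1310 / 989 × 100 = 132.4570
Paasche component (current-period weights):
ΣP(2003)Q(2003) = 2×100 + 4×134 + 3×172 = 200 + 536 + 516 = 1252
ΣP(2002)Q(2003) = 2×100 + 3×134 + 2×172 = 200 + 402 + 344 = 946
P = 1252 / 946 × 100 = 132.3467
Fisher = √(L × P) = √(132.4570 × 132.3467) = 132.4019

132.40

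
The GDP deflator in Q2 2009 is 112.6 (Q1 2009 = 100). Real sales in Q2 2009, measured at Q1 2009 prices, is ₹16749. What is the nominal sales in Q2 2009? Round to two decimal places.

Nominal = Real × (Index/100) = 16749 × (112.6/100)
        = 16749 × 1.126 = 18859.3740

18859.37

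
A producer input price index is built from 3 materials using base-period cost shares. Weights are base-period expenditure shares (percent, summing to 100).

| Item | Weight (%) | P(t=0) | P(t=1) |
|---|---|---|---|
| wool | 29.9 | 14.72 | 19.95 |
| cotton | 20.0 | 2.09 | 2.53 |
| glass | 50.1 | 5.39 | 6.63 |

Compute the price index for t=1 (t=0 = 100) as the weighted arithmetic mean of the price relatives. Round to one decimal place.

wool: 29.9 × (19.95/14.72) = 29.9 × 1.355299 = 40.5234
cotton: 20.0 × (2.53/2.09) = 20.0 × 1.210526 = 24.2105
glass: 50.1 × (6.63/5.39) = 50.1 × 1.230056 = 61.6258
Index = Σ wᵢ·(p₁ᵢ/p₀ᵢ) = 40.5234 + 24.2105 + 61.6258 = 126.3598

126.4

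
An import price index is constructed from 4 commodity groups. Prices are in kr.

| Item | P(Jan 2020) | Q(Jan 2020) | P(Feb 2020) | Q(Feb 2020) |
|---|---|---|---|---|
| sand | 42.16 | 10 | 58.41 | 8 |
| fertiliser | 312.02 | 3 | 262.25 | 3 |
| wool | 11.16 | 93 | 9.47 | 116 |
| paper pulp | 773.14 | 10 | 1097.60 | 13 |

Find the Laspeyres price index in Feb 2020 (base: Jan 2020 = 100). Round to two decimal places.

130.62

Laspeyres price index uses base-period quantities as weights.
ΣP(Feb 2020)·Q(Jan 2020) = 58.41×10 + 262.25×3 + 9.47×93 + 1097.60×10 = 584.1 + 786.75 + 880.71 + 10976 = 13227.56
ΣP(Jan 2020)·Q(Jan 2020) = 42.16×10 + 312.02×3 + 11.16×93 + 773.14×10 = 421.6 + 936.06 + 1037.88 + 7731.4 = 10126.94
Index = 13227.56 / 10126.94 × 100 = 130.6175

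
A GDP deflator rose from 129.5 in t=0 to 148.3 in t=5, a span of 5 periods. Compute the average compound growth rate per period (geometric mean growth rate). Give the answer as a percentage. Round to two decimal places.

2.75%

Growth factor = (148.3/129.5)^(1/5) = (1.145174)^(1/5) = 1.027482
Growth rate = 1.027482 − 1 = 0.027482 = 2.7482%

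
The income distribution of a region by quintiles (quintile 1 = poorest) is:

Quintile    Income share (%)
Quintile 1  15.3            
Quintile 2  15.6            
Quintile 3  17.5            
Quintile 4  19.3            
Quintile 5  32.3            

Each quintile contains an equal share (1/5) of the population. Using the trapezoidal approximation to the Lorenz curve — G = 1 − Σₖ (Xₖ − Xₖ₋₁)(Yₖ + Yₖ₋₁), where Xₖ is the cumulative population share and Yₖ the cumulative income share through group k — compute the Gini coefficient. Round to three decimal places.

Cumulative income shares Yₖ: 0.1530, 0.3090, 0.4840, 0.6770, 1.0000
Σ (Xₖ−Xₖ₋₁)(Yₖ+Yₖ₋₁) = (1/5)(0.1530+0.0000) + (1/5)(0.3090+0.1530) + (1/5)(0.4840+0.3090) + (1/5)(0.6770+0.4840) + (1/5)(1.0000+0.6770)
  = 0.0306 + 0.0924 + 0.1586 + 0.2322 + 0.3354 = 0.8492
G = 1 − 0.8492 = 0.1508

0.151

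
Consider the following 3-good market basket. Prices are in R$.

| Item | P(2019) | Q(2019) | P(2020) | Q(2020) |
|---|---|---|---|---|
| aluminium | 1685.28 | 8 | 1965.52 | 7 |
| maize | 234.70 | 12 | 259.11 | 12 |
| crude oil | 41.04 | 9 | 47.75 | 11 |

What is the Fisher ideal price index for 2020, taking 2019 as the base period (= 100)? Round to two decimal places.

115.51

Laspeyres component (base-period weights):
ΣP(2020)Q(2019) = 1965.52×8 + 259.11×12 + 47.75×9 = 15724.16 + 3109.32 + 429.75 = 19263.23
ΣP(2019)Q(2019) = 1685.28×8 + 234.70×12 + 41.04×9 = 13482.24 + 2816.4 + 369.36 = 16668
L = 19263.23 / 16668 × 100 = 115.5701
Paasche component (current-period weights):
ΣP(2020)Q(2020) = 1965.52×7 + 259.11×12 + 47.75×11 = 13758.64 + 3109.32 + 525.25 = 17393.21
ΣP(2019)Q(2020) = 1685.28×7 + 234.70×12 + 41.04×11 = 11796.96 + 2816.4 + 451.44 = 15064.8
P = 17393.21 / 15064.8 × 100 = 115.4560
Fisher = √(L × P) = √(115.5701 × 115.4560) = 115.5130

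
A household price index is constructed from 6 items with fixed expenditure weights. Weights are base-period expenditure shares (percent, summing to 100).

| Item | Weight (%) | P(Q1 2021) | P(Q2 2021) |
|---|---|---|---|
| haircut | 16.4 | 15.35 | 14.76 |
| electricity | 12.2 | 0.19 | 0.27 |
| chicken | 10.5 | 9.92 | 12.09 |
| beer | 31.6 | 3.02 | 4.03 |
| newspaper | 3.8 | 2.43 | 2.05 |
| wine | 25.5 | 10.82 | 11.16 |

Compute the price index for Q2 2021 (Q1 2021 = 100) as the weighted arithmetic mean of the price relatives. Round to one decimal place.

haircut: 16.4 × (14.76/15.35) = 16.4 × 0.961564 = 15.7696
electricity: 12.2 × (0.27/0.19) = 12.2 × 1.421053 = 17.3368
chicken: 10.5 × (12.09/9.92) = 10.5 × 1.218750 = 12.7969
beer: 31.6 × (4.03/3.02) = 31.6 × 1.334437 = 42.1682
newspaper: 3.8 × (2.05/2.43) = 3.8 × 0.843621 = 3.2058
wine: 25.5 × (11.16/10.82) = 25.5 × 1.031423 = 26.3013
Index = Σ wᵢ·(p₁ᵢ/p₀ᵢ) = 15.7696 + 17.3368 + 12.7969 + 42.1682 + 3.2058 + 26.3013 = 117.5786

117.6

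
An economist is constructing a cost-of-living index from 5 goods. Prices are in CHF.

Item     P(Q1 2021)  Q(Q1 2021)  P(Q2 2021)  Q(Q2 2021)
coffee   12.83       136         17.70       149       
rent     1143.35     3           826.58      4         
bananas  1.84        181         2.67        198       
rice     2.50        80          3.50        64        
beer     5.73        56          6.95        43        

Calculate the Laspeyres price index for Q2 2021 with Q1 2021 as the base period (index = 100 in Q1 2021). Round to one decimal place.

100.2

Laspeyres price index uses base-period quantities as weights.
ΣP(Q2 2021)·Q(Q1 2021) = 17.70×136 + 826.58×3 + 2.67×181 + 3.50×80 + 6.95×56 = 2407.2 + 2479.74 + 483.27 + 280 + 389.2 = 6039.41
ΣP(Q1 2021)·Q(Q1 2021) = 12.83×136 + 1143.35×3 + 1.84×181 + 2.50×80 + 5.73×56 = 1744.88 + 3430.05 + 333.04 + 200 + 320.88 = 6028.85
Index = 6039.41 / 6028.85 × 100 = 100.1752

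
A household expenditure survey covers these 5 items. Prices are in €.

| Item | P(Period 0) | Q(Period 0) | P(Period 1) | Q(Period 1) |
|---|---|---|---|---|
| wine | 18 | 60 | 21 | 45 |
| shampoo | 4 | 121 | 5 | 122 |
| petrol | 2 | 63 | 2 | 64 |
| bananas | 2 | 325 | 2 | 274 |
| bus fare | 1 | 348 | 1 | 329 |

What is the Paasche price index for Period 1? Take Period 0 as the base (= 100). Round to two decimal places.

111.16

Paasche price index uses current-period quantities as weights.
ΣP(Period 1)·Q(Period 1) = 21×45 + 5×122 + 2×64 + 2×274 + 1×329 = 945 + 610 + 128 + 548 + 329 = 2560
ΣP(Period 0)·Q(Period 1) = 18×45 + 4×122 + 2×64 + 2×274 + 1×329 = 810 + 488 + 128 + 548 + 329 = 2303
Index = 2560 / 2303 × 100 = 111.1594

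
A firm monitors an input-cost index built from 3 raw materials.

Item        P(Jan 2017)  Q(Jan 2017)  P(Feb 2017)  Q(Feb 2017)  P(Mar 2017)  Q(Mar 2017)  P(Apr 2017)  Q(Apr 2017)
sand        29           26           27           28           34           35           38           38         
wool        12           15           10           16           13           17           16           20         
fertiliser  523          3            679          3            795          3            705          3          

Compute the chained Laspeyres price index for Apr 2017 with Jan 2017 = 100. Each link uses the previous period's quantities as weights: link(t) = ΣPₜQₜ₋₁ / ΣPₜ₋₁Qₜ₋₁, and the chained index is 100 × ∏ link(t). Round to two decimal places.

135.68

Link Jan 2017→Feb 2017:
ΣP(Feb 2017)Q(Jan 2017) = 27×26 + 10×15 + 679×3 = 702 + 150 + 2037 = 2889
ΣP(Jan 2017)Q(Jan 2017) = 29×26 + 12×15 + 523×3 = 754 + 180 + 1569 = 2503
link = 2889/2503 = 1.154215
Link Feb 2017→Mar 2017:
ΣP(Mar 2017)Q(Feb 2017) = 34×28 + 13×16 + 795×3 = 952 + 208 + 2385 = 3545
ΣP(Feb 2017)Q(Feb 2017) = 27×28 + 10×16 + 679×3 = 756 + 160 + 2037 = 2953
link = 3545/2953 = 1.200474
Link Mar 2017→Apr 2017:
ΣP(Apr 2017)Q(Mar 2017) = 38×35 + 16×17 + 705×3 = 1330 + 272 + 2115 = 3717
ΣP(Mar 2017)Q(Mar 2017) = 34×35 + 13×17 + 795×3 = 1190 + 221 + 2385 = 3796
link = 3717/3796 = 0.979189
Chained index = 100 × 1.154215 × 1.200474 × 0.979189 = 135.6769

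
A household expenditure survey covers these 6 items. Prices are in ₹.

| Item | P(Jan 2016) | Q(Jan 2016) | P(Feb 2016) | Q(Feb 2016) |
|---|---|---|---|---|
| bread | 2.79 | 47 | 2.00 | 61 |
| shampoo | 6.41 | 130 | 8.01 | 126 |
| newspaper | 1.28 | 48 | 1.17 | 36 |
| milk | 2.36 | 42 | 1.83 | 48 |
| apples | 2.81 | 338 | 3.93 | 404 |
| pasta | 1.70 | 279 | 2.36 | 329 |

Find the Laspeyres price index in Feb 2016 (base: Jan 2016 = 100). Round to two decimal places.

Laspeyres price index uses base-period quantities as weights.
ΣP(Feb 2016)·Q(Jan 2016) = 2.00×47 + 8.01×130 + 1.17×48 + 1.83×42 + 3.93×338 + 2.36×279 = 94 + 1041.3 + 56.16 + 76.86 + 1328.34 + 658.44 = 3255.1
ΣP(Jan 2016)·Q(Jan 2016) = 2.79×47 + 6.41×130 + 1.28×48 + 2.36×42 + 2.81×338 + 1.70×279 = 131.13 + 833.3 + 61.44 + 99.12 + 949.78 + 474.3 = 2549.07
Index = 3255.1 / 2549.07 × 100 = 127.6976

127.70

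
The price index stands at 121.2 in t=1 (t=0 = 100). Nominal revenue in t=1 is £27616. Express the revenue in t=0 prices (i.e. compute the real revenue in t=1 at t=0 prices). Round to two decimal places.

22785.48

Real = Nominal ÷ (Index/100) = 27616 ÷ (121.2/100)
     = 27616 ÷ 1.212 = 22785.4785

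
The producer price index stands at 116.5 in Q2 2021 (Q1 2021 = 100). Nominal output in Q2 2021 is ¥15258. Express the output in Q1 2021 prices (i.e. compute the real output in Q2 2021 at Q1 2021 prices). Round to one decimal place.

Real = Nominal ÷ (Index/100) = 15258 ÷ (116.5/100)
     = 15258 ÷ 1.165 = 13096.9957

13097.0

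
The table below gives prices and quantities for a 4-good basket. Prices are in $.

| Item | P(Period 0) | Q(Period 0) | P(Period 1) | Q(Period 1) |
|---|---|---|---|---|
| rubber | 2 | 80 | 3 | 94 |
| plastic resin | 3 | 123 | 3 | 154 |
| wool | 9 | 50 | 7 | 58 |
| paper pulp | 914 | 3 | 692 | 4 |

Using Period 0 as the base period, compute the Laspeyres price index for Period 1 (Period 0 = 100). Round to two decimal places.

Laspeyres price index uses base-period quantities as weights.
ΣP(Period 1)·Q(Period 0) = 3×80 + 3×123 + 7×50 + 692×3 = 240 + 369 + 350 + 2076 = 3035
ΣP(Period 0)·Q(Period 0) = 2×80 + 3×123 + 9×50 + 914×3 = 160 + 369 + 450 + 2742 = 3721
Index = 3035 / 3721 × 100 = 81.5641

81.56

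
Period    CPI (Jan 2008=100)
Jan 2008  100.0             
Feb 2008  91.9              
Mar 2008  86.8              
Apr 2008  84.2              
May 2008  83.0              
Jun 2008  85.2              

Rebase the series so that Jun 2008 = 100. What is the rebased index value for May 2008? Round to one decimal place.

Rebased(May 2008) = 83.0 / 85.2 × 100 = 97.4178

97.4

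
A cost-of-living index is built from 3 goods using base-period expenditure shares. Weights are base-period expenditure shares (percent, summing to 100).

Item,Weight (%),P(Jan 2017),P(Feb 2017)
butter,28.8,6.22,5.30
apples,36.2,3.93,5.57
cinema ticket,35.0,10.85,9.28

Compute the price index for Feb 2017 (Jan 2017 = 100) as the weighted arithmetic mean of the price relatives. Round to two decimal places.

butter: 28.8 × (5.30/6.22) = 28.8 × 0.852090 = 24.5402
apples: 36.2 × (5.57/3.93) = 36.2 × 1.417303 = 51.3064
cinema ticket: 35.0 × (9.28/10.85) = 35.0 × 0.855300 = 29.9355
Index = Σ wᵢ·(p₁ᵢ/p₀ᵢ) = 24.5402 + 51.3064 + 29.9355 = 105.7820

105.78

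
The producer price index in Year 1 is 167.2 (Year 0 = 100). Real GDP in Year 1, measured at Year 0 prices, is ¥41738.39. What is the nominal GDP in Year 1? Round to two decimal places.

69786.59

Nominal = Real × (Index/100) = 41738.39 × (167.2/100)
        = 41738.39 × 1.672 = 69786.5881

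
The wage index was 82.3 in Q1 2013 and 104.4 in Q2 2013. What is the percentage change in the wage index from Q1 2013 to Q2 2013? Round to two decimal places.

Change = (104.4 − 82.3) / 82.3 × 100
       = 22.1 / 82.3 × 100 = 26.8530%

26.85%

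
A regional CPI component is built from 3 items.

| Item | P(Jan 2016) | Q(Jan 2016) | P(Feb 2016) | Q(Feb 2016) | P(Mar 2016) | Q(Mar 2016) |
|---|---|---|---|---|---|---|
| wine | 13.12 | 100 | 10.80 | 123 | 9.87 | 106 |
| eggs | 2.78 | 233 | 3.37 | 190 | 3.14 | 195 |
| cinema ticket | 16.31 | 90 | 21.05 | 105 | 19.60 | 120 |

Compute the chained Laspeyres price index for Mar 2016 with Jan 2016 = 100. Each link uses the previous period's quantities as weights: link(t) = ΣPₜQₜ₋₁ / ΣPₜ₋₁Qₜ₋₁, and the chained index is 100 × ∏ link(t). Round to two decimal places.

Link Jan 2016→Feb 2016:
ΣP(Feb 2016)Q(Jan 2016) = 10.80×100 + 3.37×233 + 21.05×90 = 1080 + 785.21 + 1894.5 = 3759.71
ΣP(Jan 2016)Q(Jan 2016) = 13.12×100 + 2.78×233 + 16.31×90 = 1312 + 647.74 + 1467.9 = 3427.64
link = 3759.71/3427.64 = 1.096880
Link Feb 2016→Mar 2016:
ΣP(Mar 2016)Q(Feb 2016) = 9.87×123 + 3.14×190 + 19.60×105 = 1214.01 + 596.6 + 2058 = 3868.61
ΣP(Feb 2016)Q(Feb 2016) = 10.80×123 + 3.37×190 + 21.05×105 = 1328.4 + 640.3 + 2210.25 = 4178.95
link = 3868.61/4178.95 = 0.925737
Chained index = 100 × 1.096880 × 0.925737 = 101.5423

101.54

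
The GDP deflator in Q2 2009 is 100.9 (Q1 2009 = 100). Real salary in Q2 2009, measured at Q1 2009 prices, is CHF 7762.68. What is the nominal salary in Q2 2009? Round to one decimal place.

Nominal = Real × (Index/100) = 7762.68 × (100.9/100)
        = 7762.68 × 1.009 = 7832.5441

7832.5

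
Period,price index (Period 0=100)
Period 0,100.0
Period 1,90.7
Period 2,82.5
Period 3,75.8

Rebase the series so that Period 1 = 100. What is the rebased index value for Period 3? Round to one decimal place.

Rebased(Period 3) = 75.8 / 90.7 × 100 = 83.5722

83.6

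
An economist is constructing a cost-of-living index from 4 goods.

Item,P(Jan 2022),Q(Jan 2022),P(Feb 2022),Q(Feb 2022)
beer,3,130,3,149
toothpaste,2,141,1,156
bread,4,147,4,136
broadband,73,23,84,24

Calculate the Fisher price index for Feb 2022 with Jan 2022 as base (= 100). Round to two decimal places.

103.67

Laspeyres component (base-period weights):
ΣP(Feb 2022)Q(Jan 2022) = 3×130 + 1×141 + 4×147 + 84×23 = 390 + 141 + 588 + 1932 = 3051
ΣP(Jan 2022)Q(Jan 2022) = 3×130 + 2×141 + 4×147 + 73×23 = 390 + 282 + 588 + 1679 = 2939
L = 3051 / 2939 × 100 = 103.8108
Paasche component (current-period weights):
ΣP(Feb 2022)Q(Feb 2022) = 3×149 + 1×156 + 4×136 + 84×24 = 447 + 156 + 544 + 2016 = 3163
ΣP(Jan 2022)Q(Feb 2022) = 3×149 + 2×156 + 4×136 + 73×24 = 447 + 312 + 544 + 1752 = 3055
P = 3163 / 3055 × 100 = 103.5352
Fisher = √(L × P) = √(103.8108 × 103.5352) = 103.6729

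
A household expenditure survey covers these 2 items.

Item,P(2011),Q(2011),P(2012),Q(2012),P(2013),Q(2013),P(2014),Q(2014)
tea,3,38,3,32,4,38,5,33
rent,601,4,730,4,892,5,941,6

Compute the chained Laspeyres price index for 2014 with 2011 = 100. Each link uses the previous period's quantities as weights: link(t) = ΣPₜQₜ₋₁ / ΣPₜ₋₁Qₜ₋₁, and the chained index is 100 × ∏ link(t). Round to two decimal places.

Link 2011→2012:
ΣP(2012)Q(2011) = 3×38 + 730×4 = 114 + 2920 = 3034
ΣP(2011)Q(2011) = 3×38 + 601×4 = 114 + 2404 = 2518
link = 3034/2518 = 1.204925
Link 2012→2013:
ΣP(2013)Q(2012) = 4×32 + 892×4 = 128 + 3568 = 3696
ΣP(2012)Q(2012) = 3×32 + 730×4 = 96 + 2920 = 3016
link = 3696/3016 = 1.225464
Link 2013→2014:
ΣP(2014)Q(2013) = 5×38 + 941×5 = 190 + 4705 = 4895
ΣP(2013)Q(2013) = 4×38 + 892×5 = 152 + 4460 = 4612
link = 4895/4612 = 1.061362
Chained index = 100 × 1.204925 × 1.225464 × 1.061362 = 156.7198

156.72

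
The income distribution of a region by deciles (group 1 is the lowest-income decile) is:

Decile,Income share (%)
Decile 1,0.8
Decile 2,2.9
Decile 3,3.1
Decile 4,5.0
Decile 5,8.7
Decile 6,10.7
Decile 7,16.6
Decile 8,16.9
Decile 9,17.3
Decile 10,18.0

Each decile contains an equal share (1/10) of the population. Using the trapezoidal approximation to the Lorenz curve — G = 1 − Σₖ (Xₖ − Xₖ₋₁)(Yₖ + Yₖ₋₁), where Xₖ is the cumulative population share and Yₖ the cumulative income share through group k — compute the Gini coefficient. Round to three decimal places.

0.361

Cumulative income shares Yₖ: 0.0080, 0.0370, 0.0680, 0.1180, 0.2050, 0.3120, 0.4780, 0.6470, 0.8200, 1.0000
Σ (Xₖ−Xₖ₋₁)(Yₖ+Yₖ₋₁) = (1/10)(0.0080+0.0000) + (1/10)(0.0370+0.0080) + (1/10)(0.0680+0.0370) + (1/10)(0.1180+0.0680) + (1/10)(0.2050+0.1180) + (1/10)(0.3120+0.2050) + (1/10)(0.4780+0.3120) + (1/10)(0.6470+0.4780) + (1/10)(0.8200+0.6470) + (1/10)(1.0000+0.8200)
  = 0.0008 + 0.0045 + 0.0105 + 0.0186 + 0.0323 + 0.0517 + 0.0790 + 0.1125 + 0.1467 + 0.1820 = 0.6386
G = 1 − 0.6386 = 0.3614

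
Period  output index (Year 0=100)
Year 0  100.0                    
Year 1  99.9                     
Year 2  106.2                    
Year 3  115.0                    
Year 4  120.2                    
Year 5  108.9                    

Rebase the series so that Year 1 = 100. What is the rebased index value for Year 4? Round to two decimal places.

Rebased(Year 4) = 120.2 / 99.9 × 100 = 120.3203

120.32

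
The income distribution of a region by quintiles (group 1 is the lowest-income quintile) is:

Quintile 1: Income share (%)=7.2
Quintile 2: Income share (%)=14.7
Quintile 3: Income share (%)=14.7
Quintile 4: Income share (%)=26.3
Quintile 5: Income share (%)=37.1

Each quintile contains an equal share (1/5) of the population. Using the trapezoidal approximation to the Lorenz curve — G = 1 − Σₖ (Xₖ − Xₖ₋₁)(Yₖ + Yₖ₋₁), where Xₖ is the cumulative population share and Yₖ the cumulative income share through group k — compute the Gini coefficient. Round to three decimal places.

0.286

Cumulative income shares Yₖ: 0.0720, 0.2190, 0.3660, 0.6290, 1.0000
Σ (Xₖ−Xₖ₋₁)(Yₖ+Yₖ₋₁) = (1/5)(0.0720+0.0000) + (1/5)(0.2190+0.0720) + (1/5)(0.3660+0.2190) + (1/5)(0.6290+0.3660) + (1/5)(1.0000+0.6290)
  = 0.0144 + 0.0582 + 0.1170 + 0.1990 + 0.3258 = 0.7144
G = 1 − 0.7144 = 0.2856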